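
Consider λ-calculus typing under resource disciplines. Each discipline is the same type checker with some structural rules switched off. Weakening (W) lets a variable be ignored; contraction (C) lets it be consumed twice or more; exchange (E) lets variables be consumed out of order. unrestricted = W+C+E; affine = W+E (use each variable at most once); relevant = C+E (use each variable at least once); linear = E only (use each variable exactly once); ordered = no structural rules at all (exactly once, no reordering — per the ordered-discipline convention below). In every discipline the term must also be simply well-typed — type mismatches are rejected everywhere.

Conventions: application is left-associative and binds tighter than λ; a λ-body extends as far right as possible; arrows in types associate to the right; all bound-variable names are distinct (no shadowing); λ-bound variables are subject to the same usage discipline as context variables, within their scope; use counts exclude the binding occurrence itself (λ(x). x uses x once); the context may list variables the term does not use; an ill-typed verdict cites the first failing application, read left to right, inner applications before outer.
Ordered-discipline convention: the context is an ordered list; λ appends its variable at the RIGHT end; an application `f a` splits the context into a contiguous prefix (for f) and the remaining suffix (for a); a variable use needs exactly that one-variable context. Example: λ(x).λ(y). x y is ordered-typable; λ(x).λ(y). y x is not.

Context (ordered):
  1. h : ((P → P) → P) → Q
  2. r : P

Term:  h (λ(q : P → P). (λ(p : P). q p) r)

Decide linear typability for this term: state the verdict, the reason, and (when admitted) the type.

yes — each of h, r, q, p used exactly once; term : Q
usage: h ×1, r ×1, q (λ-bound) ×1, p (λ-bound) ×1
left-to-right use order: h, q, p, r
typing: well-typed — term : Q
summary: ordered ✗ · linear ✓ · affine ✓ · relevant ✓ · unrestricted ✓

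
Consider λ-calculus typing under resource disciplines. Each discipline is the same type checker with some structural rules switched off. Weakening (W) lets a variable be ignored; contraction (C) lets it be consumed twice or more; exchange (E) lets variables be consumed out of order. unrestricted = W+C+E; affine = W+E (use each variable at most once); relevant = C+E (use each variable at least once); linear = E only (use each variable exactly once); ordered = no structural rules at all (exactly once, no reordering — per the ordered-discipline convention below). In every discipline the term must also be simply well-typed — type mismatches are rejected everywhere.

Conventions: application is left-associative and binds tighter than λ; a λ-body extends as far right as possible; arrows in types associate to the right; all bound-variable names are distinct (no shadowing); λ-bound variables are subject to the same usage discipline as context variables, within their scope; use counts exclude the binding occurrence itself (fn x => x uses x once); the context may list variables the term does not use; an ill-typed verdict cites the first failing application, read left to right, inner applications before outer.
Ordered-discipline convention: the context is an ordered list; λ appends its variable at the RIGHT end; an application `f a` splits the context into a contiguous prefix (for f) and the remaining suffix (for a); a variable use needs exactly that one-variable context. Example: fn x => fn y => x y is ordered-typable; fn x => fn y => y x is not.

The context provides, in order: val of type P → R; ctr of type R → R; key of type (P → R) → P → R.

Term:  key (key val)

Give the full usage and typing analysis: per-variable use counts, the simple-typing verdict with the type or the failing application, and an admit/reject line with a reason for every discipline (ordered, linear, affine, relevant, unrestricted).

counts: val: 1; ctr: 0; key: 2
order of uses: key, key, val
typing: well-typed — term : P → R
ordered ✗ (repeated use of key ×2; needs weakening: ctr unused)
linear ✗ (repeated use of key ×2; needs weakening: ctr unused)
affine ✗ (repeated use of key ×2)
relevant ✗ (needs weakening: ctr unused)
unrestricted ✓ (well-typed at P → R; no restrictions here)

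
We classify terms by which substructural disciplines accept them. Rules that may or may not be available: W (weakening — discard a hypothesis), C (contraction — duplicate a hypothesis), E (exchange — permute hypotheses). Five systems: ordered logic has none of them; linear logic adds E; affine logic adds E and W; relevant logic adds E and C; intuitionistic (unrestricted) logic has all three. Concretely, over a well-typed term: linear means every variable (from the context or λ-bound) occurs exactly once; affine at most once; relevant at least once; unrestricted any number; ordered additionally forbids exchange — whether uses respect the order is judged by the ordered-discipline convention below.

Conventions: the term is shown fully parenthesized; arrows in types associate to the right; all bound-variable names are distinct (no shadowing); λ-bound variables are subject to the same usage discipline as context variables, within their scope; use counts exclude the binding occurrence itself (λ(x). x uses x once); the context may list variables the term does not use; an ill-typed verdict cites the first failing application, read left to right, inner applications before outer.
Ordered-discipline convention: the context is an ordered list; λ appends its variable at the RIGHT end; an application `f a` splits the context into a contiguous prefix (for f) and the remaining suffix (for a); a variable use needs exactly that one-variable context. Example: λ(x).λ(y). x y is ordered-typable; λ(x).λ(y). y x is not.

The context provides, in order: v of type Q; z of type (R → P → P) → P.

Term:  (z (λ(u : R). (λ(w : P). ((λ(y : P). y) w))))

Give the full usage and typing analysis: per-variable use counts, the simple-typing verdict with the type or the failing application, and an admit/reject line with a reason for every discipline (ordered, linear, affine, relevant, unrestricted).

use counts: v: 0; z: 1; u [bound]: 0; w [bound]: 1; y [bound]: 1
use order (left to right): z, y, w
typing: well-typed — term : P
ordered ✗ (needs weakening: v, u unused)
linear ✗ (needs weakening: v, u unused)
affine ✓ (no duplicate uses among v, z, u, w, y)
relevant ✗ (needs weakening: v, u unused)
unrestricted ✓ (type-checks (P) and nothing is barred)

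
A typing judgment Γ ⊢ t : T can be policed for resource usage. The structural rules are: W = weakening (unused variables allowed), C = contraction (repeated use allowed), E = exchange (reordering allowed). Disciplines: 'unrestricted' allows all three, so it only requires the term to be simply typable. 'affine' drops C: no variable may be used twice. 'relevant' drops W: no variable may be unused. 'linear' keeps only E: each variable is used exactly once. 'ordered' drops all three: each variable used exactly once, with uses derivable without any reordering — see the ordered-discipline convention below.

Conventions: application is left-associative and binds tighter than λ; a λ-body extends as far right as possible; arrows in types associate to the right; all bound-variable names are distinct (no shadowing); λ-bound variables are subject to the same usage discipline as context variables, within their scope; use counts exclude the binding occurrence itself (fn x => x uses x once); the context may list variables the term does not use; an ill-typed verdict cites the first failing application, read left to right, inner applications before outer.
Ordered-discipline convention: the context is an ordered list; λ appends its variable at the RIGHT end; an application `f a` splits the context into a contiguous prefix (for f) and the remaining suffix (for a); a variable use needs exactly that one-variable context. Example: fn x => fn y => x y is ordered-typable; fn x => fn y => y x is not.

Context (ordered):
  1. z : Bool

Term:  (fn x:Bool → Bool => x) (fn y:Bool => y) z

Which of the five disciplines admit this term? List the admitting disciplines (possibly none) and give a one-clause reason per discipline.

admitted by: ordered, linear, affine, relevant, unrestricted
variable uses: z: 1×; x (bound): 1×; y (bound): 1×
use order (left to right): x, y, z
typing: well-typed at Bool
ordered ✓ (z, x, y: once each, no exchange needed)
linear ✓ (single use per variable (z, x, y))
affine ✓ (no duplicate uses among z, x, y)
relevant ✓ (every one of z, x, y appears)
unrestricted ✓ (typability at Bool is all that's needed)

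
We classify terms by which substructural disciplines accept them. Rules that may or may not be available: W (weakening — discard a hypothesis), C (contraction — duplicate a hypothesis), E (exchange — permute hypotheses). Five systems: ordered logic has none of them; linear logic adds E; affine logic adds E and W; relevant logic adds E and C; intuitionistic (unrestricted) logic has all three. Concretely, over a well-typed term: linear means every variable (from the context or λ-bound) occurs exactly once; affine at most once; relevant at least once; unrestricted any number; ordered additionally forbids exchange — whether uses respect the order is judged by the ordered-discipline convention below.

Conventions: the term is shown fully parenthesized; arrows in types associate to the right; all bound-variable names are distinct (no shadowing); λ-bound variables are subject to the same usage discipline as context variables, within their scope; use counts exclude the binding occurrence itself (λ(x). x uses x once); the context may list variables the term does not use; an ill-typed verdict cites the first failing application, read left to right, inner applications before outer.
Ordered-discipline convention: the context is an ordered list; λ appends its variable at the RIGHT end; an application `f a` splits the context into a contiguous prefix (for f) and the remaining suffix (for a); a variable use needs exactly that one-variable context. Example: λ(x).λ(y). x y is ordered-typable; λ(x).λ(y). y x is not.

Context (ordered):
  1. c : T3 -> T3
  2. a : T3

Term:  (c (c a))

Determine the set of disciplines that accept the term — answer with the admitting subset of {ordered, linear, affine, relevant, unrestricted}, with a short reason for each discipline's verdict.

admitting disciplines: relevant, unrestricted
usage: c: 2; a: 1
left-to-right use order: c, c, a
typing: the term checks, with type T3
ordered: ✗ — needs contraction — c ×2
linear: ✗ — needs contraction — c ×2
affine: ✗ — needs contraction — c ×2
relevant: ✓ — at least one use each (c, a)
unrestricted: ✓ — well-typed at T3; no restrictions here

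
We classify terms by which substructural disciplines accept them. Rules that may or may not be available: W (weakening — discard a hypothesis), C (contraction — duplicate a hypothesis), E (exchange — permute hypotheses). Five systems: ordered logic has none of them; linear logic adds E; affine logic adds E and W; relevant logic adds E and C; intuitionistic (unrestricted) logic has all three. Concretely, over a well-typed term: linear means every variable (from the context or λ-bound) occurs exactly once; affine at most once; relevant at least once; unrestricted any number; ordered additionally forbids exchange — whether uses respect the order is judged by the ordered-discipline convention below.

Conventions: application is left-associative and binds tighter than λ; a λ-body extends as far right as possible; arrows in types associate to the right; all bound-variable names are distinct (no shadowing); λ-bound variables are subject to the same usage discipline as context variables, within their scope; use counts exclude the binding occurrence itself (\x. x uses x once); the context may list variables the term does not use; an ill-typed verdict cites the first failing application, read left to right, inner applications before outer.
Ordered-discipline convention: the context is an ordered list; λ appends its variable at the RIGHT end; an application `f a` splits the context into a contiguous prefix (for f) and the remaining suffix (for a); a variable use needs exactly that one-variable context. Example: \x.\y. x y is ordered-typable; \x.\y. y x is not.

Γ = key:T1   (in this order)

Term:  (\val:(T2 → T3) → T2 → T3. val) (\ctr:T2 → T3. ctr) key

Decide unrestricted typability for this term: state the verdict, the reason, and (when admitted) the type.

no — not simply typable
usage: key ×1; val (bound) ×1; ctr (bound) ×1
uses in reading order: val, ctr, key
typing: ill-typed: an application expects T2 → T3 but receives T1
summary: ordered ✗, linear ✗, affine ✗, relevant ✗, unrestricted ✗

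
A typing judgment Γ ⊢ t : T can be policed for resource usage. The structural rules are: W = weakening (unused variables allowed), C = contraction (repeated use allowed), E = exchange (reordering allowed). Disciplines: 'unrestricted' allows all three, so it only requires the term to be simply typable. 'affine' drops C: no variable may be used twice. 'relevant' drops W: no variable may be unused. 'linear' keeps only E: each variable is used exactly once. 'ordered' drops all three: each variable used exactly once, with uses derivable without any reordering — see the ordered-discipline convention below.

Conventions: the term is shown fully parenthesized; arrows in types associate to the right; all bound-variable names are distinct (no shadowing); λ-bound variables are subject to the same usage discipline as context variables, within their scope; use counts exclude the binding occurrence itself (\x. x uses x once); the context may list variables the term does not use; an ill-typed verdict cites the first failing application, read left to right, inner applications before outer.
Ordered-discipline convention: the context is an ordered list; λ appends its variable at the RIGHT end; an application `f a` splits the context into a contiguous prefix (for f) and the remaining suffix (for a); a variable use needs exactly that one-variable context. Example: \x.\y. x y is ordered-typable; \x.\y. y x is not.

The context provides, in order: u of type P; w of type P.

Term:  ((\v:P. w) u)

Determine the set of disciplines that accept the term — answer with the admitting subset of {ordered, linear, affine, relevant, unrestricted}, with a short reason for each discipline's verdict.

admitting disciplines: affine, unrestricted
variable uses: u: 1, w: 1, v (λ-bound): 0
uses in reading order: w, u
typing: ✓ — P
ordered: ✗ — unused: v — weakening required
linear: ✗ — unused: v — weakening required
affine: ✓ — at most one use each (u, w, v)
relevant: ✗ — unused: v — weakening required
unrestricted: ✓ — simply typable at P; W, C, E all held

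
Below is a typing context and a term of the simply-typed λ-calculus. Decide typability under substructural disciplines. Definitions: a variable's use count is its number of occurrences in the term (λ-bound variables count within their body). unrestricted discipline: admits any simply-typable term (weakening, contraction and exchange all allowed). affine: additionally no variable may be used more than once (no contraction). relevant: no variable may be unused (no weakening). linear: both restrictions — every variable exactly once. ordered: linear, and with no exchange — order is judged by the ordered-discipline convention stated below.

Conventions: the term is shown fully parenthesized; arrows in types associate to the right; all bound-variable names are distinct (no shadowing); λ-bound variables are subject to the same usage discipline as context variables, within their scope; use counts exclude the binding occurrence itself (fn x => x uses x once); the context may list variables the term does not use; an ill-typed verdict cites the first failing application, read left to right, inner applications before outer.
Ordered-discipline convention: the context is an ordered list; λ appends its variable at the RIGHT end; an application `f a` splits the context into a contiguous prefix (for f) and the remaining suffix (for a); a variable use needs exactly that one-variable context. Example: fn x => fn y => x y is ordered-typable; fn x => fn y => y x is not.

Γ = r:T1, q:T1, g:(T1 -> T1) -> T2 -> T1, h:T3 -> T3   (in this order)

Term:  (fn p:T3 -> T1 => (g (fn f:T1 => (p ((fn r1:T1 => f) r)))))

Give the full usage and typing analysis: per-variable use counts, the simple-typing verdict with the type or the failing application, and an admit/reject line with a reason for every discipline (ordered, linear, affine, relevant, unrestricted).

variable uses: r=1, q=0, g=1, h=0, p (bound)=1, f (bound)=1, r1 (bound)=0
left-to-right use order: g, p, f, r
typing: ill-typed: an application expects T3 but receives T1
ordered ✗ (the type mismatch rejects it)
linear ✗ (not simply typable)
affine ✗ (fails simple typing)
relevant ✗ (a type mismatch blocks all five)
unrestricted ✗ (the type mismatch rejects it)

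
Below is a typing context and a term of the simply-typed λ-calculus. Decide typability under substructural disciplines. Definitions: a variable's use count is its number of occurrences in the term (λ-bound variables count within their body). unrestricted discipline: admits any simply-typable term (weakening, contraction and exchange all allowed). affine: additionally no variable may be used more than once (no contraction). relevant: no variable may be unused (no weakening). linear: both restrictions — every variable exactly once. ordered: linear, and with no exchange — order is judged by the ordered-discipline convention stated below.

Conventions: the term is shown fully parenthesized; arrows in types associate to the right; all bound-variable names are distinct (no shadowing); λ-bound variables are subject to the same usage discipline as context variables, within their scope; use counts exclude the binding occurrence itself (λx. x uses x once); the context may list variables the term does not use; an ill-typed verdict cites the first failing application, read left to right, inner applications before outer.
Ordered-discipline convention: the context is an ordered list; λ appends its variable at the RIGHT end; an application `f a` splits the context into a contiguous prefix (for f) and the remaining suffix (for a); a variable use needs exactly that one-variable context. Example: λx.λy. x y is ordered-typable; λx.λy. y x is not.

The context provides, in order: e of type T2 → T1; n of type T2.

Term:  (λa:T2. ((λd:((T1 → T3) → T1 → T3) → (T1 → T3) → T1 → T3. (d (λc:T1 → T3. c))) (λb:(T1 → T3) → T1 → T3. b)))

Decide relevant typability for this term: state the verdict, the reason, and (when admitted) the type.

no — unused: e, n, a — weakening required
counts: e: 0×; n: 0×; a (λ-bound): 0×; d (λ-bound): 1×; c (λ-bound): 1×; b (λ-bound): 1×
use order (left to right): d, c, b
typing: well-typed at T2 → (T1 → T3) → T1 → T3
across the five disciplines: ordered ✗; linear ✗; affine ✓; relevant ✗; unrestricted ✓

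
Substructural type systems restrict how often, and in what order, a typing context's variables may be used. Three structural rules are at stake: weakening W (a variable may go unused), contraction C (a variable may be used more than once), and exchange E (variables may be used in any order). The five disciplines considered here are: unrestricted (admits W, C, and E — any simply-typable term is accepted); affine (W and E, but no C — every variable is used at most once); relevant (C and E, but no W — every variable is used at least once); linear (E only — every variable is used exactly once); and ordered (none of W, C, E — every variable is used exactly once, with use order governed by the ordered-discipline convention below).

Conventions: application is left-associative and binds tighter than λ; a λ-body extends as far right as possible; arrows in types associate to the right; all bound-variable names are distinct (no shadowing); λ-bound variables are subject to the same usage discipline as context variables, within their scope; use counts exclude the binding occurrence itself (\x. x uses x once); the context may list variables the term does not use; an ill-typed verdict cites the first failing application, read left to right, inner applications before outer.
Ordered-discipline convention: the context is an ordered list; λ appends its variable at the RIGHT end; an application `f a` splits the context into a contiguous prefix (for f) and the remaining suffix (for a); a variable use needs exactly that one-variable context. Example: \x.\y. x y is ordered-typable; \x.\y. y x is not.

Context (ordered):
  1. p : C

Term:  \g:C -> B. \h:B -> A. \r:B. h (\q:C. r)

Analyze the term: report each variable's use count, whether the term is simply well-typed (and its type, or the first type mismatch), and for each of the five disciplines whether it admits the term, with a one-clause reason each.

counts: p ×0; g (λ-bound) ×0; h (λ-bound) ×1; r (λ-bound) ×1; q (λ-bound) ×0
left-to-right use order: h, r
typing: ill-typed: an argument C -> B mismatches the expected B
ordered: ✗, a type mismatch blocks all five
linear: ✗, the type mismatch rejects it
affine: ✗, not simply typable
relevant: ✗, fails simple typing
unrestricted: ✗, a type mismatch blocks all five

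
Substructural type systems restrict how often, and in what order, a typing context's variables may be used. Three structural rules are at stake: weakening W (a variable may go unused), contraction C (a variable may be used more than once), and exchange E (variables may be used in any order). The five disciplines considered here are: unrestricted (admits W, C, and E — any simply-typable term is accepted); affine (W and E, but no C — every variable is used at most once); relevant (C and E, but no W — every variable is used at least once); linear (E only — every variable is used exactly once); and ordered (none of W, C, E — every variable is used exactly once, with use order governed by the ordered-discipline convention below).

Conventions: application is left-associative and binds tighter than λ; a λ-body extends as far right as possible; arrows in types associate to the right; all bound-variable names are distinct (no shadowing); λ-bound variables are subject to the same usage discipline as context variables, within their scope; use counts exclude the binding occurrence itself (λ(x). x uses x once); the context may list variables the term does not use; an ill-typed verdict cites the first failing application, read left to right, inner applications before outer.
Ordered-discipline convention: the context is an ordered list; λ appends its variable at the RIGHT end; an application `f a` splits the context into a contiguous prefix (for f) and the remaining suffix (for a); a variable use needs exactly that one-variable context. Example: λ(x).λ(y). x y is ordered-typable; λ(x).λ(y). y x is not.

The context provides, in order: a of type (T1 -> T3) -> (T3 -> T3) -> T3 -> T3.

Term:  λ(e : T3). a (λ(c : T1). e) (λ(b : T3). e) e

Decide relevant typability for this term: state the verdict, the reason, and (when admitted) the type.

no — c, b left unused
use counts: a=1; e (λ-bound)=3; c (λ-bound)=0; b (λ-bound)=0
uses in reading order: a, e, e, e
typing: well-typed — term : T3 -> T3
all disciplines: ordered ✗; linear ✗; affine ✗; relevant ✗; unrestricted ✓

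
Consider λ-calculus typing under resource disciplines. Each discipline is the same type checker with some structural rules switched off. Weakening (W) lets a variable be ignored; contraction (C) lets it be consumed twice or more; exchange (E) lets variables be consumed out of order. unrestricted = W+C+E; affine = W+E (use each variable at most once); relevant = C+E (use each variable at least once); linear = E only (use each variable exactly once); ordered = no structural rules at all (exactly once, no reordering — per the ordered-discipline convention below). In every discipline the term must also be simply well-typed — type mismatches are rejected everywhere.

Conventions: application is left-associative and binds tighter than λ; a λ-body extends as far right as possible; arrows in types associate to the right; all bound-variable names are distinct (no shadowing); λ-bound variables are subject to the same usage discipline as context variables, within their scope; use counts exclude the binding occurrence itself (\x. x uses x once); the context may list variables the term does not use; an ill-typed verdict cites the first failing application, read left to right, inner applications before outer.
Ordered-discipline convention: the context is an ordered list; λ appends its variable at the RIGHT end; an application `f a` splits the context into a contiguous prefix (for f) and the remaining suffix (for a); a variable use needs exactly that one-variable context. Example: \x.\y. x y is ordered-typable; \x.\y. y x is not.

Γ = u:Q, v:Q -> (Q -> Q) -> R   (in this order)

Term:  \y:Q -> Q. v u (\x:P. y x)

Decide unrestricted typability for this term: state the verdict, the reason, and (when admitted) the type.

no — the type mismatch rejects it
usage: u: 1; v: 1; y (λ-bound): 1; x (λ-bound): 1
left-to-right use order: v, u, y, x
typing: ill-typed: an argument P mismatches the expected Q
across the five disciplines: ordered ✗, linear ✗, affine ✗, relevant ✗, unrestricted ✗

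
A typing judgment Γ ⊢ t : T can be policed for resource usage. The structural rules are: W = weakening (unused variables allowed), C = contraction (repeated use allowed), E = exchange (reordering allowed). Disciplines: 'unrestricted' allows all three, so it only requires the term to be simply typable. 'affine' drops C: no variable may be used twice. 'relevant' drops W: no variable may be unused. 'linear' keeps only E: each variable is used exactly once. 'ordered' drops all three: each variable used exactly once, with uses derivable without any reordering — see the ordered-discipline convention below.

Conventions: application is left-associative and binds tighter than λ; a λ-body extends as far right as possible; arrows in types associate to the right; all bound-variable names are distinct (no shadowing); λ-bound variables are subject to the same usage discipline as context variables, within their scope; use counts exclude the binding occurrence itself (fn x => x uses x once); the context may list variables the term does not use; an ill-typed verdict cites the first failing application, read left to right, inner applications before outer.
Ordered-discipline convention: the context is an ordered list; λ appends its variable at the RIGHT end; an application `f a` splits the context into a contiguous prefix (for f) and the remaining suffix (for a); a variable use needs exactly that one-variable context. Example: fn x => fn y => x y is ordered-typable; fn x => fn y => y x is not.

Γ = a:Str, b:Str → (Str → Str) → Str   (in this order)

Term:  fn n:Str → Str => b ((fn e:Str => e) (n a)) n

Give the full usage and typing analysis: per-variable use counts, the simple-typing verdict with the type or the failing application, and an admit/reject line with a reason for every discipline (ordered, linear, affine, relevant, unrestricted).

counts: a=1, b=1, n [bound]=2, e [bound]=1
use order (left to right): b, e, n, a, n
typing: ✓ — (Str → Str) → Str
ordered ✗ (needs contraction — n ×2)
linear ✗ (needs contraction — n ×2)
affine ✗ (needs contraction — n ×2)
relevant ✓ (a, b, n, e: all used, weakening unneeded)
unrestricted ✓ (simply typable at (Str → Str) → Str; W, C, E all held)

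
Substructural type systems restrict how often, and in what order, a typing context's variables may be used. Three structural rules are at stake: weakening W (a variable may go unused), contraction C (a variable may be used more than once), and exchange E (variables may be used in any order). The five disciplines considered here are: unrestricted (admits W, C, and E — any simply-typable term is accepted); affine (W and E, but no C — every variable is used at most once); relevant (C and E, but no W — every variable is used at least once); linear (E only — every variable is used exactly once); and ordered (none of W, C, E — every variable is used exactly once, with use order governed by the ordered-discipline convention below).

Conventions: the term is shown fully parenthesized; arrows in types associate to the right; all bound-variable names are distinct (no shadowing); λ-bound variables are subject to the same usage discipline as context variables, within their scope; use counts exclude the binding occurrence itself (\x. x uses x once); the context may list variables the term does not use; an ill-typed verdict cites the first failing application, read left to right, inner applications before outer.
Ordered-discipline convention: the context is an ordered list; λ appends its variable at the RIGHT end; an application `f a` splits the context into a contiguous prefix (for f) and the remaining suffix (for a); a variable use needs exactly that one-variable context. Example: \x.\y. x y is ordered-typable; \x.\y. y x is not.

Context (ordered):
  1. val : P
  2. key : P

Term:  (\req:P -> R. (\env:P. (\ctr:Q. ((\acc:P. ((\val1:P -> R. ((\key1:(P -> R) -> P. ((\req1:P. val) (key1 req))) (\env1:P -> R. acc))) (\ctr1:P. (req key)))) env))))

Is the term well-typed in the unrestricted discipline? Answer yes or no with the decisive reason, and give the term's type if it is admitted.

yes — simply typable at (P -> R) -> P -> Q -> P; W, C, E all held; term : (P -> R) -> P -> Q -> P
usage: val: 1, key: 1, req [bound]: 2, env [bound]: 1, ctr [bound]: 0, acc [bound]: 1, val1 [bound]: 0, key1 [bound]: 1, req1 [bound]: 0, env1 [bound]: 0, ctr1 [bound]: 0
order of uses: val, key1, req, acc, req, key, env
typing: the term checks, with type (P -> R) -> P -> Q -> P
per-discipline verdicts: ordered ✗ · linear ✗ · affine ✗ · relevant ✗ · unrestricted ✓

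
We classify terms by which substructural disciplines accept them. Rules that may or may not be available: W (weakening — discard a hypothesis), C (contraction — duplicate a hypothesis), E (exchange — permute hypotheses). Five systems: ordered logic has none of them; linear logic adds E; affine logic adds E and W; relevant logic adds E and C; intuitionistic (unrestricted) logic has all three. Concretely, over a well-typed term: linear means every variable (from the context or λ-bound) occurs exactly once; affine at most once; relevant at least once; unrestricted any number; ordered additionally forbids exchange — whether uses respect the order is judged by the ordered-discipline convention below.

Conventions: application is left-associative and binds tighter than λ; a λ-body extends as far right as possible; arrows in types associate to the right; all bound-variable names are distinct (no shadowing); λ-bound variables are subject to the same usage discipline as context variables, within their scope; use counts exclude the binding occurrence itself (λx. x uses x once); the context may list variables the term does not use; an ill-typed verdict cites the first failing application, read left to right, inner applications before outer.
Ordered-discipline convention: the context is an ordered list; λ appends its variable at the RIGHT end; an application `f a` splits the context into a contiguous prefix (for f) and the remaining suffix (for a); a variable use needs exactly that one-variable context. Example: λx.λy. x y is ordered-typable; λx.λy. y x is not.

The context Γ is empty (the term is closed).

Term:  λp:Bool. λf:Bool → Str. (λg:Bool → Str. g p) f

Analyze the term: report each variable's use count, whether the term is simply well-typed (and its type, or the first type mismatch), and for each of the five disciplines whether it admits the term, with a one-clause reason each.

use counts: p (bound): 1; f (bound): 1; g (bound): 1
use order (left to right): g, p, f
typing: well-typed — term : Bool → (Bool → Str) → Str
ordered ✗ (no ordered split (uses run g, p, f))
linear ✓ (p, f, g: one use apiece)
affine ✓ (at most one use each (p, f, g))
relevant ✓ (none of p, f, g goes unused)
unrestricted ✓ (type-checks (Bool → (Bool → Str) → Str) and nothing is barred)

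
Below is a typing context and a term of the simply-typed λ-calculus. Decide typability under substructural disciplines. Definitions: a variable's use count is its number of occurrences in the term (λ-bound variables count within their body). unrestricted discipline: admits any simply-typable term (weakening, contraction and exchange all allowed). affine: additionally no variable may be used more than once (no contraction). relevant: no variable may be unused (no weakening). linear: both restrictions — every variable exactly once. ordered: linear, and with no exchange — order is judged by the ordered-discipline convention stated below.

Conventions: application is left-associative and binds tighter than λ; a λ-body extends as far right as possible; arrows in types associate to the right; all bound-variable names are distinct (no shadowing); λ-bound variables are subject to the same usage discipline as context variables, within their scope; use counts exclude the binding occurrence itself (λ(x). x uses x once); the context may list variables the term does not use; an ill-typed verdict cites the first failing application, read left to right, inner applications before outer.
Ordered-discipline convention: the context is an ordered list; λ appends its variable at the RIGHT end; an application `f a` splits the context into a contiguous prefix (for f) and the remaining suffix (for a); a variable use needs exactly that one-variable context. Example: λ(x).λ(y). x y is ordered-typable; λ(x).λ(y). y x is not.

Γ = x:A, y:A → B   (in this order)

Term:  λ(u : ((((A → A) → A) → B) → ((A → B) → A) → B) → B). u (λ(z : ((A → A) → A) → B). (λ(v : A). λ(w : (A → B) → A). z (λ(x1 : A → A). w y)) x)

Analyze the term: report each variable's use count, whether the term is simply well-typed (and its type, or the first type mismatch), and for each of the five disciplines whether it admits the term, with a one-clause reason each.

use counts: x: 1, y: 1, u (λ-bound): 1, z (λ-bound): 1, v (λ-bound): 0, w (λ-bound): 1, x1 (λ-bound): 0
uses in reading order: u, z, w, y, x
typing: ✓ — (((((A → A) → A) → B) → ((A → B) → A) → B) → B) → B
ordered: ✗, needs weakening: v, x1 unused
linear: ✗, needs weakening: v, x1 unused
affine: ✓, at most one use each (x, y, u, z, v, w, x1)
relevant: ✗, needs weakening: v, x1 unused
unrestricted: ✓, well-typed at (((((A → A) → A) → B) → ((A → B) → A) → B) → B) → B; no restrictions here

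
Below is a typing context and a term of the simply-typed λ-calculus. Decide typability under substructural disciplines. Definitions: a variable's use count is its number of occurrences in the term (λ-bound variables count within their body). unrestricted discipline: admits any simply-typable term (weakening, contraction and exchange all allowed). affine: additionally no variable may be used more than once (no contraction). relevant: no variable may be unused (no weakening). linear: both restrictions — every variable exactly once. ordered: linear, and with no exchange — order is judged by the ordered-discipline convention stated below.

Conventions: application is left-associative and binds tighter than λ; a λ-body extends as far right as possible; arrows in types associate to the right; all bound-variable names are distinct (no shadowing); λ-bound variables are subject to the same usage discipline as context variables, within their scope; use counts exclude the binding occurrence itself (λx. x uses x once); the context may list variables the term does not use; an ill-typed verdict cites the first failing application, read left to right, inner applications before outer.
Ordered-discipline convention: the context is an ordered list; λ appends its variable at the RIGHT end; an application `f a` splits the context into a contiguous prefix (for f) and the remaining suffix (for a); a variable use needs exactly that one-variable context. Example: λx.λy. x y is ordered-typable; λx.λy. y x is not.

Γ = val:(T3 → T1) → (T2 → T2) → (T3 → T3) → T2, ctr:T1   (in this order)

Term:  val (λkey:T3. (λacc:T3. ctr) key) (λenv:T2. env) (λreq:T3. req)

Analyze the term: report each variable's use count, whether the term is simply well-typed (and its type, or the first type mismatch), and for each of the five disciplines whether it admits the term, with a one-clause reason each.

use counts: val: 1×, ctr: 1×, key (bound): 1×, acc (bound): 0×, env (bound): 1×, req (bound): 1×
uses in reading order: val, ctr, key, env, req
typing: ✓ — T2
ordered: ✗ — unused: acc — weakening required
linear: ✗ — unused: acc — weakening required
affine: ✓ — val, ctr, key, acc, env, req: no repeats, contraction unneeded
relevant: ✗ — unused: acc — weakening required
unrestricted: ✓ — well-typed at T2; no restrictions here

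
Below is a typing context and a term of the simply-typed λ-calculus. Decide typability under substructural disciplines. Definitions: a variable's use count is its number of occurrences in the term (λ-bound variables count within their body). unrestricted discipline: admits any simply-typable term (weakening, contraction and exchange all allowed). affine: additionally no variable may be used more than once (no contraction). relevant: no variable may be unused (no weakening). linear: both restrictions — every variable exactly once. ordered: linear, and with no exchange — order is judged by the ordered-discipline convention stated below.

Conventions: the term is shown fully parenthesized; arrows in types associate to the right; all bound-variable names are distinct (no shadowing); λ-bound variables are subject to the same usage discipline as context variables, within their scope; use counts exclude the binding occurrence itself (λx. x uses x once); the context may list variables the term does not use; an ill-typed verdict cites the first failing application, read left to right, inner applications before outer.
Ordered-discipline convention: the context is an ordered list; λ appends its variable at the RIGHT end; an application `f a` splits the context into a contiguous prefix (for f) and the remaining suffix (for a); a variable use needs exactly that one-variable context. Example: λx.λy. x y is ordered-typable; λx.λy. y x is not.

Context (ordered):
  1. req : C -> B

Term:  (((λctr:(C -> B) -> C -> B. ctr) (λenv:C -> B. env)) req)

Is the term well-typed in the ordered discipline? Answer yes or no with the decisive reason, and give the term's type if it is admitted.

yes — single-use (req, ctr, env), ordered derivation ok; term : C -> B
counts: req: 1×, ctr [bound]: 1×, env [bound]: 1×
uses in reading order: ctr, env, req
typing: the term checks, with type C -> B
all disciplines: ordered ✓ | linear ✓ | affine ✓ | relevant ✓ | unrestricted ✓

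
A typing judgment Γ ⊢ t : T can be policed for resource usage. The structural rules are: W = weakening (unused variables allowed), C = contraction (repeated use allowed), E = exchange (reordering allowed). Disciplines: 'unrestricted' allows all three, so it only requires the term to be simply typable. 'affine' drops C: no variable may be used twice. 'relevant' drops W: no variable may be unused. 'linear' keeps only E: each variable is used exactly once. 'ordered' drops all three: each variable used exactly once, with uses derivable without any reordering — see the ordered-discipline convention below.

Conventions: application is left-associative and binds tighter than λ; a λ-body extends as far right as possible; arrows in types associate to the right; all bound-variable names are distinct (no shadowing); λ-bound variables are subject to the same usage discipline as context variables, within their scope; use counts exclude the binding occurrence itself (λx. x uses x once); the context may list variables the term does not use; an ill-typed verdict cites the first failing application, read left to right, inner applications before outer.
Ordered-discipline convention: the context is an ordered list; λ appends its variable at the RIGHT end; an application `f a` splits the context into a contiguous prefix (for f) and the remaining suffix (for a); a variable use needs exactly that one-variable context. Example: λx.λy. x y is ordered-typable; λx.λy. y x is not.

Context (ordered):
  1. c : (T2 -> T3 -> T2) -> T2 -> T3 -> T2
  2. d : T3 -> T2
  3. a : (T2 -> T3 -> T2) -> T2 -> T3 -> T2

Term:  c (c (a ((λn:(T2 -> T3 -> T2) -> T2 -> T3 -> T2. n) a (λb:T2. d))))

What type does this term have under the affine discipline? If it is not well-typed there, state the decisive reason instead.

not well-typed under affine — repeated use of c ×2, a ×2
counts: c=2; d=1; a=2; n (λ-bound)=1; b (λ-bound)=0
left-to-right use order: c, c, a, n, a, d
typing: well-typed at T2 -> T3 -> T2
all disciplines: ordered ✗, linear ✗, affine ✗, relevant ✗, unrestricted ✓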